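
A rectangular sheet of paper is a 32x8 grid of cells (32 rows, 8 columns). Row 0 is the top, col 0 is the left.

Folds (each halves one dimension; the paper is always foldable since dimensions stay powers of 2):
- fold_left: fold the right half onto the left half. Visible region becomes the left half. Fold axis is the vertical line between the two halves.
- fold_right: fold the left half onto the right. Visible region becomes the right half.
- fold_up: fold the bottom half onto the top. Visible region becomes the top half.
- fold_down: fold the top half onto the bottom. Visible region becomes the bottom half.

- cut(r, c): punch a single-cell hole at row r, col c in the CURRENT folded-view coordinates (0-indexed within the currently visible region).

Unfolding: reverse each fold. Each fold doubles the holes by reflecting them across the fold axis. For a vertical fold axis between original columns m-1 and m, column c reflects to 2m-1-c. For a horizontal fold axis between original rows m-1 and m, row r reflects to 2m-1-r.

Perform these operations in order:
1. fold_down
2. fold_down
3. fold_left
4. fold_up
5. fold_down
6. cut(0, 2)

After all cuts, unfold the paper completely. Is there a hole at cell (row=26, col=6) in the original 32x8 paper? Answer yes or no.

Answer: no

Derivation:
Op 1 fold_down: fold axis h@16; visible region now rows[16,32) x cols[0,8) = 16x8
Op 2 fold_down: fold axis h@24; visible region now rows[24,32) x cols[0,8) = 8x8
Op 3 fold_left: fold axis v@4; visible region now rows[24,32) x cols[0,4) = 8x4
Op 4 fold_up: fold axis h@28; visible region now rows[24,28) x cols[0,4) = 4x4
Op 5 fold_down: fold axis h@26; visible region now rows[26,28) x cols[0,4) = 2x4
Op 6 cut(0, 2): punch at orig (26,2); cuts so far [(26, 2)]; region rows[26,28) x cols[0,4) = 2x4
Unfold 1 (reflect across h@26): 2 holes -> [(25, 2), (26, 2)]
Unfold 2 (reflect across h@28): 4 holes -> [(25, 2), (26, 2), (29, 2), (30, 2)]
Unfold 3 (reflect across v@4): 8 holes -> [(25, 2), (25, 5), (26, 2), (26, 5), (29, 2), (29, 5), (30, 2), (30, 5)]
Unfold 4 (reflect across h@24): 16 holes -> [(17, 2), (17, 5), (18, 2), (18, 5), (21, 2), (21, 5), (22, 2), (22, 5), (25, 2), (25, 5), (26, 2), (26, 5), (29, 2), (29, 5), (30, 2), (30, 5)]
Unfold 5 (reflect across h@16): 32 holes -> [(1, 2), (1, 5), (2, 2), (2, 5), (5, 2), (5, 5), (6, 2), (6, 5), (9, 2), (9, 5), (10, 2), (10, 5), (13, 2), (13, 5), (14, 2), (14, 5), (17, 2), (17, 5), (18, 2), (18, 5), (21, 2), (21, 5), (22, 2), (22, 5), (25, 2), (25, 5), (26, 2), (26, 5), (29, 2), (29, 5), (30, 2), (30, 5)]
Holes: [(1, 2), (1, 5), (2, 2), (2, 5), (5, 2), (5, 5), (6, 2), (6, 5), (9, 2), (9, 5), (10, 2), (10, 5), (13, 2), (13, 5), (14, 2), (14, 5), (17, 2), (17, 5), (18, 2), (18, 5), (21, 2), (21, 5), (22, 2), (22, 5), (25, 2), (25, 5), (26, 2), (26, 5), (29, 2), (29, 5), (30, 2), (30, 5)]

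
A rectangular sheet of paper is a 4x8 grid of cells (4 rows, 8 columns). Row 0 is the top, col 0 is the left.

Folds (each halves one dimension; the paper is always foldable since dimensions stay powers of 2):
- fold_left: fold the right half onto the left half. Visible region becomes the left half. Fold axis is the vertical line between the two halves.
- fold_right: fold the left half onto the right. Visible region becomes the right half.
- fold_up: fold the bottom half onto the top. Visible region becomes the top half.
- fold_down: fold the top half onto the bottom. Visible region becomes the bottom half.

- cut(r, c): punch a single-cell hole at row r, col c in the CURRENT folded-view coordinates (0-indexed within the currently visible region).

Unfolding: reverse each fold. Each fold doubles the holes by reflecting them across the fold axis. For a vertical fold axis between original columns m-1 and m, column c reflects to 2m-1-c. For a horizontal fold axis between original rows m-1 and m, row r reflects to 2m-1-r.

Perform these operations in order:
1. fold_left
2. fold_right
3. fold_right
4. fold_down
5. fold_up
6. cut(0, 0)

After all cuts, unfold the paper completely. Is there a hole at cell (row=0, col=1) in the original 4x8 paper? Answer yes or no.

Op 1 fold_left: fold axis v@4; visible region now rows[0,4) x cols[0,4) = 4x4
Op 2 fold_right: fold axis v@2; visible region now rows[0,4) x cols[2,4) = 4x2
Op 3 fold_right: fold axis v@3; visible region now rows[0,4) x cols[3,4) = 4x1
Op 4 fold_down: fold axis h@2; visible region now rows[2,4) x cols[3,4) = 2x1
Op 5 fold_up: fold axis h@3; visible region now rows[2,3) x cols[3,4) = 1x1
Op 6 cut(0, 0): punch at orig (2,3); cuts so far [(2, 3)]; region rows[2,3) x cols[3,4) = 1x1
Unfold 1 (reflect across h@3): 2 holes -> [(2, 3), (3, 3)]
Unfold 2 (reflect across h@2): 4 holes -> [(0, 3), (1, 3), (2, 3), (3, 3)]
Unfold 3 (reflect across v@3): 8 holes -> [(0, 2), (0, 3), (1, 2), (1, 3), (2, 2), (2, 3), (3, 2), (3, 3)]
Unfold 4 (reflect across v@2): 16 holes -> [(0, 0), (0, 1), (0, 2), (0, 3), (1, 0), (1, 1), (1, 2), (1, 3), (2, 0), (2, 1), (2, 2), (2, 3), (3, 0), (3, 1), (3, 2), (3, 3)]
Unfold 5 (reflect across v@4): 32 holes -> [(0, 0), (0, 1), (0, 2), (0, 3), (0, 4), (0, 5), (0, 6), (0, 7), (1, 0), (1, 1), (1, 2), (1, 3), (1, 4), (1, 5), (1, 6), (1, 7), (2, 0), (2, 1), (2, 2), (2, 3), (2, 4), (2, 5), (2, 6), (2, 7), (3, 0), (3, 1), (3, 2), (3, 3), (3, 4), (3, 5), (3, 6), (3, 7)]
Holes: [(0, 0), (0, 1), (0, 2), (0, 3), (0, 4), (0, 5), (0, 6), (0, 7), (1, 0), (1, 1), (1, 2), (1, 3), (1, 4), (1, 5), (1, 6), (1, 7), (2, 0), (2, 1), (2, 2), (2, 3), (2, 4), (2, 5), (2, 6), (2, 7), (3, 0), (3, 1), (3, 2), (3, 3), (3, 4), (3, 5), (3, 6), (3, 7)]

Answer: yes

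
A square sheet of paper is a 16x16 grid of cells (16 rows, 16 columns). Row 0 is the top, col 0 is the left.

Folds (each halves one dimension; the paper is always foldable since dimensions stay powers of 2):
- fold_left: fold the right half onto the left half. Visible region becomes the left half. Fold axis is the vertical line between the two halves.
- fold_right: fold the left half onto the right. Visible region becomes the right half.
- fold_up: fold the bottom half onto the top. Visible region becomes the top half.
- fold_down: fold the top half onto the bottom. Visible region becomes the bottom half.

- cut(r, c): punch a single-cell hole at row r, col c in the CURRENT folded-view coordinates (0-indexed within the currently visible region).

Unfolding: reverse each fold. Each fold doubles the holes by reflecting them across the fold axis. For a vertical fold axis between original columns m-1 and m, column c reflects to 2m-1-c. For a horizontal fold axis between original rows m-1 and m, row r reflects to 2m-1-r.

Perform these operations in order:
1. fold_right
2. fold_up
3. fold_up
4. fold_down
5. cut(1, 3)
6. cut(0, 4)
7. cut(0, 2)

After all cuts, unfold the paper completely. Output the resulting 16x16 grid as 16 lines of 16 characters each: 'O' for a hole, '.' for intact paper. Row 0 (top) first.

Op 1 fold_right: fold axis v@8; visible region now rows[0,16) x cols[8,16) = 16x8
Op 2 fold_up: fold axis h@8; visible region now rows[0,8) x cols[8,16) = 8x8
Op 3 fold_up: fold axis h@4; visible region now rows[0,4) x cols[8,16) = 4x8
Op 4 fold_down: fold axis h@2; visible region now rows[2,4) x cols[8,16) = 2x8
Op 5 cut(1, 3): punch at orig (3,11); cuts so far [(3, 11)]; region rows[2,4) x cols[8,16) = 2x8
Op 6 cut(0, 4): punch at orig (2,12); cuts so far [(2, 12), (3, 11)]; region rows[2,4) x cols[8,16) = 2x8
Op 7 cut(0, 2): punch at orig (2,10); cuts so far [(2, 10), (2, 12), (3, 11)]; region rows[2,4) x cols[8,16) = 2x8
Unfold 1 (reflect across h@2): 6 holes -> [(0, 11), (1, 10), (1, 12), (2, 10), (2, 12), (3, 11)]
Unfold 2 (reflect across h@4): 12 holes -> [(0, 11), (1, 10), (1, 12), (2, 10), (2, 12), (3, 11), (4, 11), (5, 10), (5, 12), (6, 10), (6, 12), (7, 11)]
Unfold 3 (reflect across h@8): 24 holes -> [(0, 11), (1, 10), (1, 12), (2, 10), (2, 12), (3, 11), (4, 11), (5, 10), (5, 12), (6, 10), (6, 12), (7, 11), (8, 11), (9, 10), (9, 12), (10, 10), (10, 12), (11, 11), (12, 11), (13, 10), (13, 12), (14, 10), (14, 12), (15, 11)]
Unfold 4 (reflect across v@8): 48 holes -> [(0, 4), (0, 11), (1, 3), (1, 5), (1, 10), (1, 12), (2, 3), (2, 5), (2, 10), (2, 12), (3, 4), (3, 11), (4, 4), (4, 11), (5, 3), (5, 5), (5, 10), (5, 12), (6, 3), (6, 5), (6, 10), (6, 12), (7, 4), (7, 11), (8, 4), (8, 11), (9, 3), (9, 5), (9, 10), (9, 12), (10, 3), (10, 5), (10, 10), (10, 12), (11, 4), (11, 11), (12, 4), (12, 11), (13, 3), (13, 5), (13, 10), (13, 12), (14, 3), (14, 5), (14, 10), (14, 12), (15, 4), (15, 11)]

Answer: ....O......O....
...O.O....O.O...
...O.O....O.O...
....O......O....
....O......O....
...O.O....O.O...
...O.O....O.O...
....O......O....
....O......O....
...O.O....O.O...
...O.O....O.O...
....O......O....
....O......O....
...O.O....O.O...
...O.O....O.O...
....O......O....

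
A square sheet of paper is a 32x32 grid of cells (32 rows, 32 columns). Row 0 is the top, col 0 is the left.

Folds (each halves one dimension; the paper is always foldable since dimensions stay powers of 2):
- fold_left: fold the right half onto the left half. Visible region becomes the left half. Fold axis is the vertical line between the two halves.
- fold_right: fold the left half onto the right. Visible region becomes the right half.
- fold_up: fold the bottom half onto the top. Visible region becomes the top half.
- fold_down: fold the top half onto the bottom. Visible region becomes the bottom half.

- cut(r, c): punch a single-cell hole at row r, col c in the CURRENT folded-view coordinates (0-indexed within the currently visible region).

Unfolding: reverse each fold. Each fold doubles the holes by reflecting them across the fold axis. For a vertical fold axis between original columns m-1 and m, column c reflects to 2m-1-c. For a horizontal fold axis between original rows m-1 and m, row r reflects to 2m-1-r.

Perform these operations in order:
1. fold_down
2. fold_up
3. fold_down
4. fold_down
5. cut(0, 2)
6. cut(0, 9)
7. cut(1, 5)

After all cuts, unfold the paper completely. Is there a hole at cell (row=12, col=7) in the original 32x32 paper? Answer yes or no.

Answer: no

Derivation:
Op 1 fold_down: fold axis h@16; visible region now rows[16,32) x cols[0,32) = 16x32
Op 2 fold_up: fold axis h@24; visible region now rows[16,24) x cols[0,32) = 8x32
Op 3 fold_down: fold axis h@20; visible region now rows[20,24) x cols[0,32) = 4x32
Op 4 fold_down: fold axis h@22; visible region now rows[22,24) x cols[0,32) = 2x32
Op 5 cut(0, 2): punch at orig (22,2); cuts so far [(22, 2)]; region rows[22,24) x cols[0,32) = 2x32
Op 6 cut(0, 9): punch at orig (22,9); cuts so far [(22, 2), (22, 9)]; region rows[22,24) x cols[0,32) = 2x32
Op 7 cut(1, 5): punch at orig (23,5); cuts so far [(22, 2), (22, 9), (23, 5)]; region rows[22,24) x cols[0,32) = 2x32
Unfold 1 (reflect across h@22): 6 holes -> [(20, 5), (21, 2), (21, 9), (22, 2), (22, 9), (23, 5)]
Unfold 2 (reflect across h@20): 12 holes -> [(16, 5), (17, 2), (17, 9), (18, 2), (18, 9), (19, 5), (20, 5), (21, 2), (21, 9), (22, 2), (22, 9), (23, 5)]
Unfold 3 (reflect across h@24): 24 holes -> [(16, 5), (17, 2), (17, 9), (18, 2), (18, 9), (19, 5), (20, 5), (21, 2), (21, 9), (22, 2), (22, 9), (23, 5), (24, 5), (25, 2), (25, 9), (26, 2), (26, 9), (27, 5), (28, 5), (29, 2), (29, 9), (30, 2), (30, 9), (31, 5)]
Unfold 4 (reflect across h@16): 48 holes -> [(0, 5), (1, 2), (1, 9), (2, 2), (2, 9), (3, 5), (4, 5), (5, 2), (5, 9), (6, 2), (6, 9), (7, 5), (8, 5), (9, 2), (9, 9), (10, 2), (10, 9), (11, 5), (12, 5), (13, 2), (13, 9), (14, 2), (14, 9), (15, 5), (16, 5), (17, 2), (17, 9), (18, 2), (18, 9), (19, 5), (20, 5), (21, 2), (21, 9), (22, 2), (22, 9), (23, 5), (24, 5), (25, 2), (25, 9), (26, 2), (26, 9), (27, 5), (28, 5), (29, 2), (29, 9), (30, 2), (30, 9), (31, 5)]
Holes: [(0, 5), (1, 2), (1, 9), (2, 2), (2, 9), (3, 5), (4, 5), (5, 2), (5, 9), (6, 2), (6, 9), (7, 5), (8, 5), (9, 2), (9, 9), (10, 2), (10, 9), (11, 5), (12, 5), (13, 2), (13, 9), (14, 2), (14, 9), (15, 5), (16, 5), (17, 2), (17, 9), (18, 2), (18, 9), (19, 5), (20, 5), (21, 2), (21, 9), (22, 2), (22, 9), (23, 5), (24, 5), (25, 2), (25, 9), (26, 2), (26, 9), (27, 5), (28, 5), (29, 2), (29, 9), (30, 2), (30, 9), (31, 5)]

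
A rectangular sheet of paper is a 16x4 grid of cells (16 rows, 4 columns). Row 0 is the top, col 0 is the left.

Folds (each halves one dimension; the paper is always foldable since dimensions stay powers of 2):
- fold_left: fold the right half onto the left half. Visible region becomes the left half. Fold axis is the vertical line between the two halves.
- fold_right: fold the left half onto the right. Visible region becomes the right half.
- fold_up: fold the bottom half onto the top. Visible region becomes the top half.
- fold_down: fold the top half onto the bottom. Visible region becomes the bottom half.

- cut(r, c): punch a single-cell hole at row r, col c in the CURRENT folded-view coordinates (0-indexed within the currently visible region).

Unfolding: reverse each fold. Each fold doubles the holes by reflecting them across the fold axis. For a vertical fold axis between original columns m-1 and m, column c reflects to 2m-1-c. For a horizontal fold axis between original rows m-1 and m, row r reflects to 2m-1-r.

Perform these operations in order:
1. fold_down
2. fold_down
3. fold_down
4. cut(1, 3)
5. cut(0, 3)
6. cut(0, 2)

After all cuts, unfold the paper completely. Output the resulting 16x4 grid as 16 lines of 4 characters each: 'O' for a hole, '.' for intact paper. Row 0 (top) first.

Op 1 fold_down: fold axis h@8; visible region now rows[8,16) x cols[0,4) = 8x4
Op 2 fold_down: fold axis h@12; visible region now rows[12,16) x cols[0,4) = 4x4
Op 3 fold_down: fold axis h@14; visible region now rows[14,16) x cols[0,4) = 2x4
Op 4 cut(1, 3): punch at orig (15,3); cuts so far [(15, 3)]; region rows[14,16) x cols[0,4) = 2x4
Op 5 cut(0, 3): punch at orig (14,3); cuts so far [(14, 3), (15, 3)]; region rows[14,16) x cols[0,4) = 2x4
Op 6 cut(0, 2): punch at orig (14,2); cuts so far [(14, 2), (14, 3), (15, 3)]; region rows[14,16) x cols[0,4) = 2x4
Unfold 1 (reflect across h@14): 6 holes -> [(12, 3), (13, 2), (13, 3), (14, 2), (14, 3), (15, 3)]
Unfold 2 (reflect across h@12): 12 holes -> [(8, 3), (9, 2), (9, 3), (10, 2), (10, 3), (11, 3), (12, 3), (13, 2), (13, 3), (14, 2), (14, 3), (15, 3)]
Unfold 3 (reflect across h@8): 24 holes -> [(0, 3), (1, 2), (1, 3), (2, 2), (2, 3), (3, 3), (4, 3), (5, 2), (5, 3), (6, 2), (6, 3), (7, 3), (8, 3), (9, 2), (9, 3), (10, 2), (10, 3), (11, 3), (12, 3), (13, 2), (13, 3), (14, 2), (14, 3), (15, 3)]

Answer: ...O
..OO
..OO
...O
...O
..OO
..OO
...O
...O
..OO
..OO
...O
...O
..OO
..OO
...O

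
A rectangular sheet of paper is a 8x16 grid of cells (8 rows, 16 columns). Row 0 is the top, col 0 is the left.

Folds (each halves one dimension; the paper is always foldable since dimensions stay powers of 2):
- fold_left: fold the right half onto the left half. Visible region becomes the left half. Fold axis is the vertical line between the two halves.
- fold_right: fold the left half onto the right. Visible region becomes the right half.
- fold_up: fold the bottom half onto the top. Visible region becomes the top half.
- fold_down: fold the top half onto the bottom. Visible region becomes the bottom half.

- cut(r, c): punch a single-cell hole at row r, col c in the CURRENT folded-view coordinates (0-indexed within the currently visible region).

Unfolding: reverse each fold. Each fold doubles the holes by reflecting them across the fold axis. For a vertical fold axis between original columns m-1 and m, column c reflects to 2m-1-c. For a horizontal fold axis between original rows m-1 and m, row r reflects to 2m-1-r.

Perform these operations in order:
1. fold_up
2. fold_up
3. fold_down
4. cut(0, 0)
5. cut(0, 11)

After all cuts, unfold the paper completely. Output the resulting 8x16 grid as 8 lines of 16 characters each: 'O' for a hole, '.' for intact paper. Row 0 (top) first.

Answer: O..........O....
O..........O....
O..........O....
O..........O....
O..........O....
O..........O....
O..........O....
O..........O....

Derivation:
Op 1 fold_up: fold axis h@4; visible region now rows[0,4) x cols[0,16) = 4x16
Op 2 fold_up: fold axis h@2; visible region now rows[0,2) x cols[0,16) = 2x16
Op 3 fold_down: fold axis h@1; visible region now rows[1,2) x cols[0,16) = 1x16
Op 4 cut(0, 0): punch at orig (1,0); cuts so far [(1, 0)]; region rows[1,2) x cols[0,16) = 1x16
Op 5 cut(0, 11): punch at orig (1,11); cuts so far [(1, 0), (1, 11)]; region rows[1,2) x cols[0,16) = 1x16
Unfold 1 (reflect across h@1): 4 holes -> [(0, 0), (0, 11), (1, 0), (1, 11)]
Unfold 2 (reflect across h@2): 8 holes -> [(0, 0), (0, 11), (1, 0), (1, 11), (2, 0), (2, 11), (3, 0), (3, 11)]
Unfold 3 (reflect across h@4): 16 holes -> [(0, 0), (0, 11), (1, 0), (1, 11), (2, 0), (2, 11), (3, 0), (3, 11), (4, 0), (4, 11), (5, 0), (5, 11), (6, 0), (6, 11), (7, 0), (7, 11)]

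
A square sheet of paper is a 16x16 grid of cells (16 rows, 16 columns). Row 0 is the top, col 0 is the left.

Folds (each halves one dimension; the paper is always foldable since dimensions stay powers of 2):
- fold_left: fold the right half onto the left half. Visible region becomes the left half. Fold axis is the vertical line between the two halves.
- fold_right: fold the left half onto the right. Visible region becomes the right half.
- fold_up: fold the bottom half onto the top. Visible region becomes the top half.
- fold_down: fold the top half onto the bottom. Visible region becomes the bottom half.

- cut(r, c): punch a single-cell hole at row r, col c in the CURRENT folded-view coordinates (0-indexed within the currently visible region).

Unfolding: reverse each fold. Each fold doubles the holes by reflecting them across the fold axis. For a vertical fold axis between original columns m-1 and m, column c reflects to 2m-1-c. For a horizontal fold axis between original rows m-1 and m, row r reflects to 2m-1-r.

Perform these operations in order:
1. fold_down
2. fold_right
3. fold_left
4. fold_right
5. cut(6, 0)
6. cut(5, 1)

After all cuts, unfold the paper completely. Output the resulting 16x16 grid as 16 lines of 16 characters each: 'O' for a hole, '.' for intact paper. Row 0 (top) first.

Answer: ................
.OO..OO..OO..OO.
O..OO..OO..OO..O
................
................
................
................
................
................
................
................
................
................
O..OO..OO..OO..O
.OO..OO..OO..OO.
................

Derivation:
Op 1 fold_down: fold axis h@8; visible region now rows[8,16) x cols[0,16) = 8x16
Op 2 fold_right: fold axis v@8; visible region now rows[8,16) x cols[8,16) = 8x8
Op 3 fold_left: fold axis v@12; visible region now rows[8,16) x cols[8,12) = 8x4
Op 4 fold_right: fold axis v@10; visible region now rows[8,16) x cols[10,12) = 8x2
Op 5 cut(6, 0): punch at orig (14,10); cuts so far [(14, 10)]; region rows[8,16) x cols[10,12) = 8x2
Op 6 cut(5, 1): punch at orig (13,11); cuts so far [(13, 11), (14, 10)]; region rows[8,16) x cols[10,12) = 8x2
Unfold 1 (reflect across v@10): 4 holes -> [(13, 8), (13, 11), (14, 9), (14, 10)]
Unfold 2 (reflect across v@12): 8 holes -> [(13, 8), (13, 11), (13, 12), (13, 15), (14, 9), (14, 10), (14, 13), (14, 14)]
Unfold 3 (reflect across v@8): 16 holes -> [(13, 0), (13, 3), (13, 4), (13, 7), (13, 8), (13, 11), (13, 12), (13, 15), (14, 1), (14, 2), (14, 5), (14, 6), (14, 9), (14, 10), (14, 13), (14, 14)]
Unfold 4 (reflect across h@8): 32 holes -> [(1, 1), (1, 2), (1, 5), (1, 6), (1, 9), (1, 10), (1, 13), (1, 14), (2, 0), (2, 3), (2, 4), (2, 7), (2, 8), (2, 11), (2, 12), (2, 15), (13, 0), (13, 3), (13, 4), (13, 7), (13, 8), (13, 11), (13, 12), (13, 15), (14, 1), (14, 2), (14, 5), (14, 6), (14, 9), (14, 10), (14, 13), (14, 14)]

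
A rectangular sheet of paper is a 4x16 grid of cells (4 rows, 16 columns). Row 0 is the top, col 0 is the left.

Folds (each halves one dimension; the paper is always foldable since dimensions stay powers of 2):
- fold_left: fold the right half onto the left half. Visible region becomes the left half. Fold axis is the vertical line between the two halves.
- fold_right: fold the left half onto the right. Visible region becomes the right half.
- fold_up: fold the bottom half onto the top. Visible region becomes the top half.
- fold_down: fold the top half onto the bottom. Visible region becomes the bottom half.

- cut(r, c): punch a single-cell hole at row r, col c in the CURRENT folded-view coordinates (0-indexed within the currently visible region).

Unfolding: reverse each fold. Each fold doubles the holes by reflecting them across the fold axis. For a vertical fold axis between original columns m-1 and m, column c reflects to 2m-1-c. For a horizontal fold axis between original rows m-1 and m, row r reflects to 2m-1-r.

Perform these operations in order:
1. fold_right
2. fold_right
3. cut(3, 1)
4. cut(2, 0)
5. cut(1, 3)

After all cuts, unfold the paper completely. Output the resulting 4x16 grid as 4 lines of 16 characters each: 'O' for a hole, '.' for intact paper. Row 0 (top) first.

Answer: ................
O......OO......O
...OO......OO...
..O..O....O..O..

Derivation:
Op 1 fold_right: fold axis v@8; visible region now rows[0,4) x cols[8,16) = 4x8
Op 2 fold_right: fold axis v@12; visible region now rows[0,4) x cols[12,16) = 4x4
Op 3 cut(3, 1): punch at orig (3,13); cuts so far [(3, 13)]; region rows[0,4) x cols[12,16) = 4x4
Op 4 cut(2, 0): punch at orig (2,12); cuts so far [(2, 12), (3, 13)]; region rows[0,4) x cols[12,16) = 4x4
Op 5 cut(1, 3): punch at orig (1,15); cuts so far [(1, 15), (2, 12), (3, 13)]; region rows[0,4) x cols[12,16) = 4x4
Unfold 1 (reflect across v@12): 6 holes -> [(1, 8), (1, 15), (2, 11), (2, 12), (3, 10), (3, 13)]
Unfold 2 (reflect across v@8): 12 holes -> [(1, 0), (1, 7), (1, 8), (1, 15), (2, 3), (2, 4), (2, 11), (2, 12), (3, 2), (3, 5), (3, 10), (3, 13)]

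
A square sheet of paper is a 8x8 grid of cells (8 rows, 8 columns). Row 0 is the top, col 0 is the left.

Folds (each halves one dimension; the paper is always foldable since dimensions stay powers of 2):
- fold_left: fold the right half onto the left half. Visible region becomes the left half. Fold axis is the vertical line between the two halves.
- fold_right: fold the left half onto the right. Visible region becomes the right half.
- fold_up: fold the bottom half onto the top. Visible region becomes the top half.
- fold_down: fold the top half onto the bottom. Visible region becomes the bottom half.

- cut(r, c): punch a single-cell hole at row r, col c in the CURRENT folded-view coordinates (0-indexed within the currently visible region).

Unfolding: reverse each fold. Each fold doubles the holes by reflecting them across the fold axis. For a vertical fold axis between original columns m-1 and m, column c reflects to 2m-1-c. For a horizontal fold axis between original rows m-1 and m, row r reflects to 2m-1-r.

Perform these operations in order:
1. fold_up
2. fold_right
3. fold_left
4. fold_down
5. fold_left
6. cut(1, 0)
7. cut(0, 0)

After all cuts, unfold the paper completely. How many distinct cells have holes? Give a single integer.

Answer: 64

Derivation:
Op 1 fold_up: fold axis h@4; visible region now rows[0,4) x cols[0,8) = 4x8
Op 2 fold_right: fold axis v@4; visible region now rows[0,4) x cols[4,8) = 4x4
Op 3 fold_left: fold axis v@6; visible region now rows[0,4) x cols[4,6) = 4x2
Op 4 fold_down: fold axis h@2; visible region now rows[2,4) x cols[4,6) = 2x2
Op 5 fold_left: fold axis v@5; visible region now rows[2,4) x cols[4,5) = 2x1
Op 6 cut(1, 0): punch at orig (3,4); cuts so far [(3, 4)]; region rows[2,4) x cols[4,5) = 2x1
Op 7 cut(0, 0): punch at orig (2,4); cuts so far [(2, 4), (3, 4)]; region rows[2,4) x cols[4,5) = 2x1
Unfold 1 (reflect across v@5): 4 holes -> [(2, 4), (2, 5), (3, 4), (3, 5)]
Unfold 2 (reflect across h@2): 8 holes -> [(0, 4), (0, 5), (1, 4), (1, 5), (2, 4), (2, 5), (3, 4), (3, 5)]
Unfold 3 (reflect across v@6): 16 holes -> [(0, 4), (0, 5), (0, 6), (0, 7), (1, 4), (1, 5), (1, 6), (1, 7), (2, 4), (2, 5), (2, 6), (2, 7), (3, 4), (3, 5), (3, 6), (3, 7)]
Unfold 4 (reflect across v@4): 32 holes -> [(0, 0), (0, 1), (0, 2), (0, 3), (0, 4), (0, 5), (0, 6), (0, 7), (1, 0), (1, 1), (1, 2), (1, 3), (1, 4), (1, 5), (1, 6), (1, 7), (2, 0), (2, 1), (2, 2), (2, 3), (2, 4), (2, 5), (2, 6), (2, 7), (3, 0), (3, 1), (3, 2), (3, 3), (3, 4), (3, 5), (3, 6), (3, 7)]
Unfold 5 (reflect across h@4): 64 holes -> [(0, 0), (0, 1), (0, 2), (0, 3), (0, 4), (0, 5), (0, 6), (0, 7), (1, 0), (1, 1), (1, 2), (1, 3), (1, 4), (1, 5), (1, 6), (1, 7), (2, 0), (2, 1), (2, 2), (2, 3), (2, 4), (2, 5), (2, 6), (2, 7), (3, 0), (3, 1), (3, 2), (3, 3), (3, 4), (3, 5), (3, 6), (3, 7), (4, 0), (4, 1), (4, 2), (4, 3), (4, 4), (4, 5), (4, 6), (4, 7), (5, 0), (5, 1), (5, 2), (5, 3), (5, 4), (5, 5), (5, 6), (5, 7), (6, 0), (6, 1), (6, 2), (6, 3), (6, 4), (6, 5), (6, 6), (6, 7), (7, 0), (7, 1), (7, 2), (7, 3), (7, 4), (7, 5), (7, 6), (7, 7)]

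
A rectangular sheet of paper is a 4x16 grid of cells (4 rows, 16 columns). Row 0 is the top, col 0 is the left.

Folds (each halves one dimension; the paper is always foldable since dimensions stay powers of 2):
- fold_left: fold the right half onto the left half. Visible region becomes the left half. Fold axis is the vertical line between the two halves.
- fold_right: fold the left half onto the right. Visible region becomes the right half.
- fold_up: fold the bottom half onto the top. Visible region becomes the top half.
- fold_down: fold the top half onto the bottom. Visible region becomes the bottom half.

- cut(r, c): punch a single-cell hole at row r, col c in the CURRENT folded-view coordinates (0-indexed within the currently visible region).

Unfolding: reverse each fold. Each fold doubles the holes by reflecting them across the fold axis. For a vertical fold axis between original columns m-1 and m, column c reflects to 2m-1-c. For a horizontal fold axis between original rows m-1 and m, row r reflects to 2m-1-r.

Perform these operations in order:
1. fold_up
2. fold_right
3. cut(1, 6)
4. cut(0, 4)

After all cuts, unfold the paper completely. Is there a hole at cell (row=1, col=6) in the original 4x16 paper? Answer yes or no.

Op 1 fold_up: fold axis h@2; visible region now rows[0,2) x cols[0,16) = 2x16
Op 2 fold_right: fold axis v@8; visible region now rows[0,2) x cols[8,16) = 2x8
Op 3 cut(1, 6): punch at orig (1,14); cuts so far [(1, 14)]; region rows[0,2) x cols[8,16) = 2x8
Op 4 cut(0, 4): punch at orig (0,12); cuts so far [(0, 12), (1, 14)]; region rows[0,2) x cols[8,16) = 2x8
Unfold 1 (reflect across v@8): 4 holes -> [(0, 3), (0, 12), (1, 1), (1, 14)]
Unfold 2 (reflect across h@2): 8 holes -> [(0, 3), (0, 12), (1, 1), (1, 14), (2, 1), (2, 14), (3, 3), (3, 12)]
Holes: [(0, 3), (0, 12), (1, 1), (1, 14), (2, 1), (2, 14), (3, 3), (3, 12)]

Answer: no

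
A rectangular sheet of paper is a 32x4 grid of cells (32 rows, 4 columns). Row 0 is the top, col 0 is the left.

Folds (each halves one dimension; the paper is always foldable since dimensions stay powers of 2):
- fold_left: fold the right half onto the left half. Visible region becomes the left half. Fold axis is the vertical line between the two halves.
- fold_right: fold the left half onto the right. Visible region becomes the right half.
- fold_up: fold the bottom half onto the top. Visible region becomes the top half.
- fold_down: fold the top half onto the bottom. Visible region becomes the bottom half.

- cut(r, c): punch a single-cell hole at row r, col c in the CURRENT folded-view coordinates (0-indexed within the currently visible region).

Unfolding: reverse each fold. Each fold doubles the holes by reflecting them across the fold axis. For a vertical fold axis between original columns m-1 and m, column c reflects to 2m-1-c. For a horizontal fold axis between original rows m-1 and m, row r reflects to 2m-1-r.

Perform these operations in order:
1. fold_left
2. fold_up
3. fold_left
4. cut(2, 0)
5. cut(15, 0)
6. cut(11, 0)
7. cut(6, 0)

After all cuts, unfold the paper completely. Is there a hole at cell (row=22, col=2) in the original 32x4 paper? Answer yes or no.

Op 1 fold_left: fold axis v@2; visible region now rows[0,32) x cols[0,2) = 32x2
Op 2 fold_up: fold axis h@16; visible region now rows[0,16) x cols[0,2) = 16x2
Op 3 fold_left: fold axis v@1; visible region now rows[0,16) x cols[0,1) = 16x1
Op 4 cut(2, 0): punch at orig (2,0); cuts so far [(2, 0)]; region rows[0,16) x cols[0,1) = 16x1
Op 5 cut(15, 0): punch at orig (15,0); cuts so far [(2, 0), (15, 0)]; region rows[0,16) x cols[0,1) = 16x1
Op 6 cut(11, 0): punch at orig (11,0); cuts so far [(2, 0), (11, 0), (15, 0)]; region rows[0,16) x cols[0,1) = 16x1
Op 7 cut(6, 0): punch at orig (6,0); cuts so far [(2, 0), (6, 0), (11, 0), (15, 0)]; region rows[0,16) x cols[0,1) = 16x1
Unfold 1 (reflect across v@1): 8 holes -> [(2, 0), (2, 1), (6, 0), (6, 1), (11, 0), (11, 1), (15, 0), (15, 1)]
Unfold 2 (reflect across h@16): 16 holes -> [(2, 0), (2, 1), (6, 0), (6, 1), (11, 0), (11, 1), (15, 0), (15, 1), (16, 0), (16, 1), (20, 0), (20, 1), (25, 0), (25, 1), (29, 0), (29, 1)]
Unfold 3 (reflect across v@2): 32 holes -> [(2, 0), (2, 1), (2, 2), (2, 3), (6, 0), (6, 1), (6, 2), (6, 3), (11, 0), (11, 1), (11, 2), (11, 3), (15, 0), (15, 1), (15, 2), (15, 3), (16, 0), (16, 1), (16, 2), (16, 3), (20, 0), (20, 1), (20, 2), (20, 3), (25, 0), (25, 1), (25, 2), (25, 3), (29, 0), (29, 1), (29, 2), (29, 3)]
Holes: [(2, 0), (2, 1), (2, 2), (2, 3), (6, 0), (6, 1), (6, 2), (6, 3), (11, 0), (11, 1), (11, 2), (11, 3), (15, 0), (15, 1), (15, 2), (15, 3), (16, 0), (16, 1), (16, 2), (16, 3), (20, 0), (20, 1), (20, 2), (20, 3), (25, 0), (25, 1), (25, 2), (25, 3), (29, 0), (29, 1), (29, 2), (29, 3)]

Answer: no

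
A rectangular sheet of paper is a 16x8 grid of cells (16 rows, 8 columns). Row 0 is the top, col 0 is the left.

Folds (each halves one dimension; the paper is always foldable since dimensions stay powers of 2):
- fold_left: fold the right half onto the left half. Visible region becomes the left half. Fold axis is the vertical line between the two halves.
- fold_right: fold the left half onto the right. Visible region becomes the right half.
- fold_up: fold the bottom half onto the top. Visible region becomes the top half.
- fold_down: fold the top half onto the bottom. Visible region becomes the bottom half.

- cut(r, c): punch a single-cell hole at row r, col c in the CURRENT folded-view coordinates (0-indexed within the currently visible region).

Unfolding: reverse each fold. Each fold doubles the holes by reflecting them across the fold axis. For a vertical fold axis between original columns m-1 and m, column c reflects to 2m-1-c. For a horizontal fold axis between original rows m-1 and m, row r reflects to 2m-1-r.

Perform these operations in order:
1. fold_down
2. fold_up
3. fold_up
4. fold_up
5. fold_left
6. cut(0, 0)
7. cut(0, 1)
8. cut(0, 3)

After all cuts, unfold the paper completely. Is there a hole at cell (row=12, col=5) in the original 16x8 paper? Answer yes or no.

Op 1 fold_down: fold axis h@8; visible region now rows[8,16) x cols[0,8) = 8x8
Op 2 fold_up: fold axis h@12; visible region now rows[8,12) x cols[0,8) = 4x8
Op 3 fold_up: fold axis h@10; visible region now rows[8,10) x cols[0,8) = 2x8
Op 4 fold_up: fold axis h@9; visible region now rows[8,9) x cols[0,8) = 1x8
Op 5 fold_left: fold axis v@4; visible region now rows[8,9) x cols[0,4) = 1x4
Op 6 cut(0, 0): punch at orig (8,0); cuts so far [(8, 0)]; region rows[8,9) x cols[0,4) = 1x4
Op 7 cut(0, 1): punch at orig (8,1); cuts so far [(8, 0), (8, 1)]; region rows[8,9) x cols[0,4) = 1x4
Op 8 cut(0, 3): punch at orig (8,3); cuts so far [(8, 0), (8, 1), (8, 3)]; region rows[8,9) x cols[0,4) = 1x4
Unfold 1 (reflect across v@4): 6 holes -> [(8, 0), (8, 1), (8, 3), (8, 4), (8, 6), (8, 7)]
Unfold 2 (reflect across h@9): 12 holes -> [(8, 0), (8, 1), (8, 3), (8, 4), (8, 6), (8, 7), (9, 0), (9, 1), (9, 3), (9, 4), (9, 6), (9, 7)]
Unfold 3 (reflect across h@10): 24 holes -> [(8, 0), (8, 1), (8, 3), (8, 4), (8, 6), (8, 7), (9, 0), (9, 1), (9, 3), (9, 4), (9, 6), (9, 7), (10, 0), (10, 1), (10, 3), (10, 4), (10, 6), (10, 7), (11, 0), (11, 1), (11, 3), (11, 4), (11, 6), (11, 7)]
Unfold 4 (reflect across h@12): 48 holes -> [(8, 0), (8, 1), (8, 3), (8, 4), (8, 6), (8, 7), (9, 0), (9, 1), (9, 3), (9, 4), (9, 6), (9, 7), (10, 0), (10, 1), (10, 3), (10, 4), (10, 6), (10, 7), (11, 0), (11, 1), (11, 3), (11, 4), (11, 6), (11, 7), (12, 0), (12, 1), (12, 3), (12, 4), (12, 6), (12, 7), (13, 0), (13, 1), (13, 3), (13, 4), (13, 6), (13, 7), (14, 0), (14, 1), (14, 3), (14, 4), (14, 6), (14, 7), (15, 0), (15, 1), (15, 3), (15, 4), (15, 6), (15, 7)]
Unfold 5 (reflect across h@8): 96 holes -> [(0, 0), (0, 1), (0, 3), (0, 4), (0, 6), (0, 7), (1, 0), (1, 1), (1, 3), (1, 4), (1, 6), (1, 7), (2, 0), (2, 1), (2, 3), (2, 4), (2, 6), (2, 7), (3, 0), (3, 1), (3, 3), (3, 4), (3, 6), (3, 7), (4, 0), (4, 1), (4, 3), (4, 4), (4, 6), (4, 7), (5, 0), (5, 1), (5, 3), (5, 4), (5, 6), (5, 7), (6, 0), (6, 1), (6, 3), (6, 4), (6, 6), (6, 7), (7, 0), (7, 1), (7, 3), (7, 4), (7, 6), (7, 7), (8, 0), (8, 1), (8, 3), (8, 4), (8, 6), (8, 7), (9, 0), (9, 1), (9, 3), (9, 4), (9, 6), (9, 7), (10, 0), (10, 1), (10, 3), (10, 4), (10, 6), (10, 7), (11, 0), (11, 1), (11, 3), (11, 4), (11, 6), (11, 7), (12, 0), (12, 1), (12, 3), (12, 4), (12, 6), (12, 7), (13, 0), (13, 1), (13, 3), (13, 4), (13, 6), (13, 7), (14, 0), (14, 1), (14, 3), (14, 4), (14, 6), (14, 7), (15, 0), (15, 1), (15, 3), (15, 4), (15, 6), (15, 7)]
Holes: [(0, 0), (0, 1), (0, 3), (0, 4), (0, 6), (0, 7), (1, 0), (1, 1), (1, 3), (1, 4), (1, 6), (1, 7), (2, 0), (2, 1), (2, 3), (2, 4), (2, 6), (2, 7), (3, 0), (3, 1), (3, 3), (3, 4), (3, 6), (3, 7), (4, 0), (4, 1), (4, 3), (4, 4), (4, 6), (4, 7), (5, 0), (5, 1), (5, 3), (5, 4), (5, 6), (5, 7), (6, 0), (6, 1), (6, 3), (6, 4), (6, 6), (6, 7), (7, 0), (7, 1), (7, 3), (7, 4), (7, 6), (7, 7), (8, 0), (8, 1), (8, 3), (8, 4), (8, 6), (8, 7), (9, 0), (9, 1), (9, 3), (9, 4), (9, 6), (9, 7), (10, 0), (10, 1), (10, 3), (10, 4), (10, 6), (10, 7), (11, 0), (11, 1), (11, 3), (11, 4), (11, 6), (11, 7), (12, 0), (12, 1), (12, 3), (12, 4), (12, 6), (12, 7), (13, 0), (13, 1), (13, 3), (13, 4), (13, 6), (13, 7), (14, 0), (14, 1), (14, 3), (14, 4), (14, 6), (14, 7), (15, 0), (15, 1), (15, 3), (15, 4), (15, 6), (15, 7)]

Answer: no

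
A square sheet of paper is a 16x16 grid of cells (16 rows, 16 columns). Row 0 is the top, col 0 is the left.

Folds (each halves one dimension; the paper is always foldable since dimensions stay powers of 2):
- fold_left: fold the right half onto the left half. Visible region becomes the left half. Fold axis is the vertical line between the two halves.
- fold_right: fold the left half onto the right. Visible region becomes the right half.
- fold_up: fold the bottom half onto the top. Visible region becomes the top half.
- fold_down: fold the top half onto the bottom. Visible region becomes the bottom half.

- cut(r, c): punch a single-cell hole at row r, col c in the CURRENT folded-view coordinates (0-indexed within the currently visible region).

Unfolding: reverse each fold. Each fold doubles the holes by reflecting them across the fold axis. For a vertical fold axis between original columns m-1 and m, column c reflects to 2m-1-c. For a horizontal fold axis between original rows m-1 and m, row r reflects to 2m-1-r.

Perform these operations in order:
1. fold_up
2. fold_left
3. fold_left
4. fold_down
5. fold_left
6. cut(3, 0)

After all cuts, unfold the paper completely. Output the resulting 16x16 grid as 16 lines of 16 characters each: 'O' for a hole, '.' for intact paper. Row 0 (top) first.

Op 1 fold_up: fold axis h@8; visible region now rows[0,8) x cols[0,16) = 8x16
Op 2 fold_left: fold axis v@8; visible region now rows[0,8) x cols[0,8) = 8x8
Op 3 fold_left: fold axis v@4; visible region now rows[0,8) x cols[0,4) = 8x4
Op 4 fold_down: fold axis h@4; visible region now rows[4,8) x cols[0,4) = 4x4
Op 5 fold_left: fold axis v@2; visible region now rows[4,8) x cols[0,2) = 4x2
Op 6 cut(3, 0): punch at orig (7,0); cuts so far [(7, 0)]; region rows[4,8) x cols[0,2) = 4x2
Unfold 1 (reflect across v@2): 2 holes -> [(7, 0), (7, 3)]
Unfold 2 (reflect across h@4): 4 holes -> [(0, 0), (0, 3), (7, 0), (7, 3)]
Unfold 3 (reflect across v@4): 8 holes -> [(0, 0), (0, 3), (0, 4), (0, 7), (7, 0), (7, 3), (7, 4), (7, 7)]
Unfold 4 (reflect across v@8): 16 holes -> [(0, 0), (0, 3), (0, 4), (0, 7), (0, 8), (0, 11), (0, 12), (0, 15), (7, 0), (7, 3), (7, 4), (7, 7), (7, 8), (7, 11), (7, 12), (7, 15)]
Unfold 5 (reflect across h@8): 32 holes -> [(0, 0), (0, 3), (0, 4), (0, 7), (0, 8), (0, 11), (0, 12), (0, 15), (7, 0), (7, 3), (7, 4), (7, 7), (7, 8), (7, 11), (7, 12), (7, 15), (8, 0), (8, 3), (8, 4), (8, 7), (8, 8), (8, 11), (8, 12), (8, 15), (15, 0), (15, 3), (15, 4), (15, 7), (15, 8), (15, 11), (15, 12), (15, 15)]

Answer: O..OO..OO..OO..O
................
................
................
................
................
................
O..OO..OO..OO..O
O..OO..OO..OO..O
................
................
................
................
................
................
O..OO..OO..OO..O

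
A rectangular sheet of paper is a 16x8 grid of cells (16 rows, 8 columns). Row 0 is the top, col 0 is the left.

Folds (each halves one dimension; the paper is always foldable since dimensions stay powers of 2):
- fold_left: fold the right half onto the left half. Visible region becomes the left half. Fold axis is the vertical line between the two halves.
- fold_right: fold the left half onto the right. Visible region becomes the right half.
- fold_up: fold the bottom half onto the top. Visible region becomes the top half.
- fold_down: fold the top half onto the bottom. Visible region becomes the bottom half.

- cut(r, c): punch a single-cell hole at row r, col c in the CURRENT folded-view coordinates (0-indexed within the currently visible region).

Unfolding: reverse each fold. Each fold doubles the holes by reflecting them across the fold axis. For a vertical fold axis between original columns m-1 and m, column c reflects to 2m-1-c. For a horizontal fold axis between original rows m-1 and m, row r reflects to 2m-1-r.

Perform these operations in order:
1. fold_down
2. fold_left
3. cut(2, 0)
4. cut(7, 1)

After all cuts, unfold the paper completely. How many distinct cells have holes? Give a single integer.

Answer: 8

Derivation:
Op 1 fold_down: fold axis h@8; visible region now rows[8,16) x cols[0,8) = 8x8
Op 2 fold_left: fold axis v@4; visible region now rows[8,16) x cols[0,4) = 8x4
Op 3 cut(2, 0): punch at orig (10,0); cuts so far [(10, 0)]; region rows[8,16) x cols[0,4) = 8x4
Op 4 cut(7, 1): punch at orig (15,1); cuts so far [(10, 0), (15, 1)]; region rows[8,16) x cols[0,4) = 8x4
Unfold 1 (reflect across v@4): 4 holes -> [(10, 0), (10, 7), (15, 1), (15, 6)]
Unfold 2 (reflect across h@8): 8 holes -> [(0, 1), (0, 6), (5, 0), (5, 7), (10, 0), (10, 7), (15, 1), (15, 6)]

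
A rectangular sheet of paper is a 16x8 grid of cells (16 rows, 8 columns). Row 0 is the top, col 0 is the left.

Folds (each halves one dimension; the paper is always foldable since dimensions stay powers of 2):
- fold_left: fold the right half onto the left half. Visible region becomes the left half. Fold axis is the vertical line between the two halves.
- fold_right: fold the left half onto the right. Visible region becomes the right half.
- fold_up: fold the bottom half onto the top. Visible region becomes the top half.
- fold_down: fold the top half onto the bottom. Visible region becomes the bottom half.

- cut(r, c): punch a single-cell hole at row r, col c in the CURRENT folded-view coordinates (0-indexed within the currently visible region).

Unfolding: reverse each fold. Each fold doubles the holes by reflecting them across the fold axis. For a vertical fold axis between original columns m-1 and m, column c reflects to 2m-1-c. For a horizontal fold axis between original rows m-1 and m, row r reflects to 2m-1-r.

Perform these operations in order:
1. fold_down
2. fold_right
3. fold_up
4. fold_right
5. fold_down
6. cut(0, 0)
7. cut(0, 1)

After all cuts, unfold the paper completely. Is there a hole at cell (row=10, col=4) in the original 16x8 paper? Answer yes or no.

Answer: yes

Derivation:
Op 1 fold_down: fold axis h@8; visible region now rows[8,16) x cols[0,8) = 8x8
Op 2 fold_right: fold axis v@4; visible region now rows[8,16) x cols[4,8) = 8x4
Op 3 fold_up: fold axis h@12; visible region now rows[8,12) x cols[4,8) = 4x4
Op 4 fold_right: fold axis v@6; visible region now rows[8,12) x cols[6,8) = 4x2
Op 5 fold_down: fold axis h@10; visible region now rows[10,12) x cols[6,8) = 2x2
Op 6 cut(0, 0): punch at orig (10,6); cuts so far [(10, 6)]; region rows[10,12) x cols[6,8) = 2x2
Op 7 cut(0, 1): punch at orig (10,7); cuts so far [(10, 6), (10, 7)]; region rows[10,12) x cols[6,8) = 2x2
Unfold 1 (reflect across h@10): 4 holes -> [(9, 6), (9, 7), (10, 6), (10, 7)]
Unfold 2 (reflect across v@6): 8 holes -> [(9, 4), (9, 5), (9, 6), (9, 7), (10, 4), (10, 5), (10, 6), (10, 7)]
Unfold 3 (reflect across h@12): 16 holes -> [(9, 4), (9, 5), (9, 6), (9, 7), (10, 4), (10, 5), (10, 6), (10, 7), (13, 4), (13, 5), (13, 6), (13, 7), (14, 4), (14, 5), (14, 6), (14, 7)]
Unfold 4 (reflect across v@4): 32 holes -> [(9, 0), (9, 1), (9, 2), (9, 3), (9, 4), (9, 5), (9, 6), (9, 7), (10, 0), (10, 1), (10, 2), (10, 3), (10, 4), (10, 5), (10, 6), (10, 7), (13, 0), (13, 1), (13, 2), (13, 3), (13, 4), (13, 5), (13, 6), (13, 7), (14, 0), (14, 1), (14, 2), (14, 3), (14, 4), (14, 5), (14, 6), (14, 7)]
Unfold 5 (reflect across h@8): 64 holes -> [(1, 0), (1, 1), (1, 2), (1, 3), (1, 4), (1, 5), (1, 6), (1, 7), (2, 0), (2, 1), (2, 2), (2, 3), (2, 4), (2, 5), (2, 6), (2, 7), (5, 0), (5, 1), (5, 2), (5, 3), (5, 4), (5, 5), (5, 6), (5, 7), (6, 0), (6, 1), (6, 2), (6, 3), (6, 4), (6, 5), (6, 6), (6, 7), (9, 0), (9, 1), (9, 2), (9, 3), (9, 4), (9, 5), (9, 6), (9, 7), (10, 0), (10, 1), (10, 2), (10, 3), (10, 4), (10, 5), (10, 6), (10, 7), (13, 0), (13, 1), (13, 2), (13, 3), (13, 4), (13, 5), (13, 6), (13, 7), (14, 0), (14, 1), (14, 2), (14, 3), (14, 4), (14, 5), (14, 6), (14, 7)]
Holes: [(1, 0), (1, 1), (1, 2), (1, 3), (1, 4), (1, 5), (1, 6), (1, 7), (2, 0), (2, 1), (2, 2), (2, 3), (2, 4), (2, 5), (2, 6), (2, 7), (5, 0), (5, 1), (5, 2), (5, 3), (5, 4), (5, 5), (5, 6), (5, 7), (6, 0), (6, 1), (6, 2), (6, 3), (6, 4), (6, 5), (6, 6), (6, 7), (9, 0), (9, 1), (9, 2), (9, 3), (9, 4), (9, 5), (9, 6), (9, 7), (10, 0), (10, 1), (10, 2), (10, 3), (10, 4), (10, 5), (10, 6), (10, 7), (13, 0), (13, 1), (13, 2), (13, 3), (13, 4), (13, 5), (13, 6), (13, 7), (14, 0), (14, 1), (14, 2), (14, 3), (14, 4), (14, 5), (14, 6), (14, 7)]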